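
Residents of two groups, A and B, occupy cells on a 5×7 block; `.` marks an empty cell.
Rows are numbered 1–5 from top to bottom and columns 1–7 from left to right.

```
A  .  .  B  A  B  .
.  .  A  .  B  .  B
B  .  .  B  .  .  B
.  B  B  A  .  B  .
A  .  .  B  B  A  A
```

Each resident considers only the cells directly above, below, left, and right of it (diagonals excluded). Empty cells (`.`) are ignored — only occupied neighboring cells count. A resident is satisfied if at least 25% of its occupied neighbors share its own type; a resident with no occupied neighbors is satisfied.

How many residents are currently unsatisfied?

7

Row 1: (1,1)A 0/0 satisfied · (1,4)B 0/1 not · (1,5)A 0/3 not · (1,6)B 0/1 not
Row 2: (2,3)A 0/0 satisfied · (2,5)B 0/1 not · (2,7)B 1/1 satisfied
Row 3: (3,1)B 0/0 satisfied · (3,4)B 0/1 not · (3,7)B 1/1 satisfied
Row 4: (4,2)B 1/1 satisfied · (4,3)B 1/2 satisfied · (4,4)A 0/3 not · (4,6)B 0/1 not
Row 5: (5,1)A 0/0 satisfied · (5,4)B 1/2 satisfied · (5,5)B 1/2 satisfied · (5,6)A 1/3 satisfied · (5,7)A 1/1 satisfied
Unsatisfied: (1,4), (1,5), (1,6), (2,5), (3,4), (4,4), (4,6) — 7 in total.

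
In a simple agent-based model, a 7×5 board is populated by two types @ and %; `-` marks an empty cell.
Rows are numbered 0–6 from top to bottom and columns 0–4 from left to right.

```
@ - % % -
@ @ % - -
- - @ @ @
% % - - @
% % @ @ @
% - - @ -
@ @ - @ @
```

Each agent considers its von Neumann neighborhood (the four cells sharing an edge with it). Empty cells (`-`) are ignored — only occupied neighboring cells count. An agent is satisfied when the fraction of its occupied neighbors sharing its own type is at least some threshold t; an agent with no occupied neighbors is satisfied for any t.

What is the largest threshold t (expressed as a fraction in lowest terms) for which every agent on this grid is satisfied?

1/3

(0,0)@ 1/1
(0,2)% 2/2
(0,3)% 1/1
(1,0)@ 2/2
(1,1)@ 1/2
(1,2)% 1/3
(2,2)@ 1/2
(2,3)@ 2/2
(2,4)@ 2/2
(3,0)% 2/2
(3,1)% 2/2
(3,4)@ 2/2
(4,0)% 3/3
(4,1)% 2/3
(4,2)@ 1/2
(4,3)@ 3/3
(4,4)@ 2/2
(5,0)% 1/2
(5,3)@ 2/2
(6,0)@ 1/2
(6,1)@ 1/1
(6,3)@ 2/2
(6,4)@ 1/1
The smallest same-type fraction is 1/3 at (1,2), which reduces to 1/3. Any threshold above that leaves this agent unsatisfied.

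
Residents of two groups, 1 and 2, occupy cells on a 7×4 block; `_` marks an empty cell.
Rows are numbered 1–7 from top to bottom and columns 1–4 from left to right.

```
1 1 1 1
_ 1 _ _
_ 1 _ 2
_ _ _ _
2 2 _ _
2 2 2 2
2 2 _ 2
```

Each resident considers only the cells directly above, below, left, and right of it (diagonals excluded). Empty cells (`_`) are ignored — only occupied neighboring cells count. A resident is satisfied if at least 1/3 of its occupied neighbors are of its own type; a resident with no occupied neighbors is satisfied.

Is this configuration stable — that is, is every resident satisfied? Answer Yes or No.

Yes

Row 1: (1,1)1 1/1 ✓ · (1,2)1 3/3 ✓ · (1,3)1 2/2 ✓ · (1,4)1 1/1 ✓
Row 2: (2,2)1 2/2 ✓
Row 3: (3,2)1 1/1 ✓ · (3,4)2 0/0 ✓
Row 5: (5,1)2 2/2 ✓ · (5,2)2 2/2 ✓
Row 6: (6,1)2 3/3 ✓ · (6,2)2 4/4 ✓ · (6,3)2 2/2 ✓ · (6,4)2 2/2 ✓
Row 7: (7,1)2 2/2 ✓ · (7,2)2 2/2 ✓ · (7,4)2 1/1 ✓
All meet the threshold, so the configuration is stable.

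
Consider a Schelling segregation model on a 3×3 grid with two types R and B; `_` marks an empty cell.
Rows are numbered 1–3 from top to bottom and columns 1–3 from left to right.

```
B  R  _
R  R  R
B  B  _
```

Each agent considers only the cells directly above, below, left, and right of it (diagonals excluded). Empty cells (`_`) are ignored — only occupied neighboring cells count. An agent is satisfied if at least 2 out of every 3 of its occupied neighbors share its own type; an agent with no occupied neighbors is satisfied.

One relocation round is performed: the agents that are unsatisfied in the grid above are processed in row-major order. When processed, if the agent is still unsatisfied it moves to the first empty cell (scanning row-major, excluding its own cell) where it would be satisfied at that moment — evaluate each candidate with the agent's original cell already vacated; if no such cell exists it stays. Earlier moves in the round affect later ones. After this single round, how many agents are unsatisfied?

Initially unsatisfied (in order): (1,1), (1,2), (2,1), (3,1), (3,2).
  (1,1): no empty cell satisfies it; stays.
  (1,2) → (1,3).
  (2,1) → (1,2).
  (3,1): now satisfied by earlier moves; stays.
  (3,2) → (2,1).
Resulting grid:
B R R
B R R
B _ _
Unsatisfied now: (1,1).

1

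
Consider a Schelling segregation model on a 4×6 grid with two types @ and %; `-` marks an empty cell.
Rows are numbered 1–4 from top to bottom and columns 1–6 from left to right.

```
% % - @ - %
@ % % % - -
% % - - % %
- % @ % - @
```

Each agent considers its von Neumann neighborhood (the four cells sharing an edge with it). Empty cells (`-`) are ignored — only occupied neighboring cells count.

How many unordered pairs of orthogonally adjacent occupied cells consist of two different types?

Scan each occupied cell's neighbors to the right and below so each pair is counted once.
Row 1: %(1,1)–%(1,2)= %(1,1)–@(2,1)≠ %(1,2)–%(2,2)= @(1,4)–%(2,4)≠  → 2/4 unlike.
Row 2: @(2,1)–%(2,2)≠ @(2,1)–%(3,1)≠ %(2,2)–%(2,3)= %(2,2)–%(3,2)= %(2,3)–%(2,4)=  → 2/5 unlike.
Row 3: %(3,1)–%(3,2)= %(3,2)–%(4,2)= %(3,5)–%(3,6)= %(3,6)–@(4,6)≠  → 1/4 unlike.
Row 4: %(4,2)–@(4,3)≠ @(4,3)–%(4,4)≠  → 2/2 unlike.
Total adjacent occupied pairs: 15; unlike-type pairs: 7.

7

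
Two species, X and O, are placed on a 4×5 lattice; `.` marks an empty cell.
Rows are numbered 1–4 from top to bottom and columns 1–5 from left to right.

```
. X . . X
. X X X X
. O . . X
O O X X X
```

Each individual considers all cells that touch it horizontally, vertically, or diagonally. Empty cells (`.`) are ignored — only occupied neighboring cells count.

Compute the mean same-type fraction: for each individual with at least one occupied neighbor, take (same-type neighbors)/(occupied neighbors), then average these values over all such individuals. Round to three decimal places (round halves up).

Row 1: (1,2)X 2/2 · (1,5)X 2/2
Row 2: (2,2)X 2/3 · (2,3)X 3/4 · (2,4)X 4/4 · (2,5)X 3/3
Row 3: (3,2)O 2/5 · (3,5)X 4/4
Row 4: (4,1)O 2/2 · (4,2)O 2/3 · (4,3)X 1/3 · (4,4)X 3/3 · (4,5)X 2/2
Sum over 13 individuals: 2/2 + 2/2 + 2/3 + 3/4 + 4/4 + 3/3 + 2/5 + 4/4 + 2/2 + 2/3 + 1/3 + 3/3 + 2/2 = 649/60; mean = 649/60 ÷ 13 = 649/780 = 0.832051… → 0.832.

0.832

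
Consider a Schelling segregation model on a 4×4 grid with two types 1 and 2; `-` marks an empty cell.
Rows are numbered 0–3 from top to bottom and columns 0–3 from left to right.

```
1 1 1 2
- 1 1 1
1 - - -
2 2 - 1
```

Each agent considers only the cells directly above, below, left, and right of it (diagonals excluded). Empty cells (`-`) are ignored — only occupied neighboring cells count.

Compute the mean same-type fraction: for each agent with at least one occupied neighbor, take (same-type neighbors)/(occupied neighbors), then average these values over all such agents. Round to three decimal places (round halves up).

0.667

Row 0: (0,0)1 1/1 · (0,1)1 3/3 · (0,2)1 2/3 · (0,3)2 0/2
Row 1: (1,1)1 2/2 · (1,2)1 3/3 · (1,3)1 1/2
Row 2: (2,0)1 0/1
Row 3: (3,0)2 1/2 · (3,1)2 1/1 · (3,3)1 — no occupied neighbors
Sum over 10 agents: 1/1 + 3/3 + 2/3 + 0/2 + 2/2 + 3/3 + 1/2 + 0/1 + 1/2 + 1/1 = 20/3; mean = 20/3 ÷ 10 = 2/3 = 0.666666… → 0.667.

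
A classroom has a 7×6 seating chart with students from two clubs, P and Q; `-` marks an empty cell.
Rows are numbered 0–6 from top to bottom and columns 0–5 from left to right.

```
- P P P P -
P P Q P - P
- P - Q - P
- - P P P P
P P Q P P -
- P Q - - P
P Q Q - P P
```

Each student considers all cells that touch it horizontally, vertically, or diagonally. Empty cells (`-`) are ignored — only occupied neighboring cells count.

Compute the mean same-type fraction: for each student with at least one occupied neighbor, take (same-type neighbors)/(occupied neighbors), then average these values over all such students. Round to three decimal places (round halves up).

0.724

Row 0: (0,1)P 3/4 · (0,2)P 4/5 · (0,3)P 3/4 · (0,4)P 3/3
Row 1: (1,0)P 3/3 · (1,1)P 4/5 · (1,2)Q 1/7 · (1,3)P 3/5 · (1,5)P 2/2
Row 2: (2,1)P 3/4 · (2,3)Q 1/5 · (2,5)P 3/3
Row 3: (3,2)P 4/6 · (3,3)P 4/6 · (3,4)P 5/6 · (3,5)P 3/3
Row 4: (4,0)P 2/2 · (4,1)P 3/5 · (4,2)Q 1/6 · (4,3)P 4/6 · (4,4)P 5/5
Row 5: (5,1)P 3/7 · (5,2)Q 3/6 · (5,5)P 3/3
Row 6: (6,0)P 1/2 · (6,1)Q 2/4 · (6,2)Q 2/3 · (6,4)P 2/2 · (6,5)P 2/2
Sum over 29 students: 3/4 + 4/5 + 3/4 + 3/3 + 3/3 + 4/5 + 1/7 + 3/5 + 2/2 + 3/4 + 1/5 + 3/3 + 4/6 + 4/6 + 5/6 + 3/3 + 2/2 + 3/5 + 1/6 + 4/6 + 5/5 + 3/7 + 3/6 + 3/3 + 1/2 + 2/4 + 2/3 + 2/2 + 2/2 = 1763/84; mean = 1763/84 ÷ 29 = 1763/2436 = 0.723727… → 0.724.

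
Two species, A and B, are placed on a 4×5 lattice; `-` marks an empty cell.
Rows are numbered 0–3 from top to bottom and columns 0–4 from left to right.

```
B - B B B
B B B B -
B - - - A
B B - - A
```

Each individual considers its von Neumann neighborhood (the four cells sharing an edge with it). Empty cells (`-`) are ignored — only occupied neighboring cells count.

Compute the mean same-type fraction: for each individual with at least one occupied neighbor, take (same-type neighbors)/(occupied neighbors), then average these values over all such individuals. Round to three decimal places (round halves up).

1.000

(0,0)B 1/1
(0,2)B 2/2
(0,3)B 3/3
(0,4)B 1/1
(1,0)B 3/3
(1,1)B 2/2
(1,2)B 3/3
(1,3)B 2/2
(2,0)B 2/2
(2,4)A 1/1
(3,0)B 2/2
(3,1)B 1/1
(3,4)A 1/1
Sum over 13 individuals: 1/1 + 2/2 + 3/3 + 1/1 + 3/3 + 2/2 + 3/3 + 2/2 + 2/2 + 1/1 + 2/2 + 1/1 + 1/1 = 13; mean = 13 ÷ 13 = 1 = 1.0 → 1.000.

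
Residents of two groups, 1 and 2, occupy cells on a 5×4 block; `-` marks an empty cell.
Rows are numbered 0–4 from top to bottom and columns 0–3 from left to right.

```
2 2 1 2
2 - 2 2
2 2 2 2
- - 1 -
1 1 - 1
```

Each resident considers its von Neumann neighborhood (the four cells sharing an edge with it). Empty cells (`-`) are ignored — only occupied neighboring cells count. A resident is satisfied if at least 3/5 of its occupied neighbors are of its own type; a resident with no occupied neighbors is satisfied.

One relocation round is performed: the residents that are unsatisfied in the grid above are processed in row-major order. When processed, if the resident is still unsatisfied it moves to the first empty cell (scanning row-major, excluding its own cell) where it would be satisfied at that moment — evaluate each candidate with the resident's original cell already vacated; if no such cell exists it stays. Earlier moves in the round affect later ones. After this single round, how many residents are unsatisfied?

0

Initially unsatisfied (in order): (0,1), (0,2), (0,3), (3,2).
  (0,1) → (1,1).
  (0,2) → (3,1).
  (0,3): now satisfied by earlier moves; stays.
  (3,2) → (3,0).
Resulting grid:
2 - - 2
2 2 2 2
2 2 2 2
1 1 - -
1 1 - 1
All satisfied now.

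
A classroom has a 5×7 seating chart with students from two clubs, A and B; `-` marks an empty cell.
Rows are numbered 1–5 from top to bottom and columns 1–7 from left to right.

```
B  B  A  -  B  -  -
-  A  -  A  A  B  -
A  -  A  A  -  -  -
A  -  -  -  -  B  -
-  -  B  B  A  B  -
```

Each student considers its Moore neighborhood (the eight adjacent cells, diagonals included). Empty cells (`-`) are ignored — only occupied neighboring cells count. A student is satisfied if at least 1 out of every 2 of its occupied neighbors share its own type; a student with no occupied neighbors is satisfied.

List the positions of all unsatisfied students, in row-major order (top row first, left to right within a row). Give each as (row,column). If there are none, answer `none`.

(1,2), (1,5), (5,5)

(1,1)B 1/2 ✓
(1,2)B 1/3 ✗
(1,3)A 2/3 ✓
(1,5)B 1/3 ✗
(2,2)A 3/5 ✓
(2,4)A 4/5 ✓
(2,5)A 2/4 ✓
(2,6)B 1/2 ✓
(3,1)A 2/2 ✓
(3,3)A 3/3 ✓
(3,4)A 3/3 ✓
(4,1)A 1/1 ✓
(4,6)B 1/2 ✓
(5,3)B 1/1 ✓
(5,4)B 1/2 ✓
(5,5)A 0/3 ✗
(5,6)B 1/2 ✓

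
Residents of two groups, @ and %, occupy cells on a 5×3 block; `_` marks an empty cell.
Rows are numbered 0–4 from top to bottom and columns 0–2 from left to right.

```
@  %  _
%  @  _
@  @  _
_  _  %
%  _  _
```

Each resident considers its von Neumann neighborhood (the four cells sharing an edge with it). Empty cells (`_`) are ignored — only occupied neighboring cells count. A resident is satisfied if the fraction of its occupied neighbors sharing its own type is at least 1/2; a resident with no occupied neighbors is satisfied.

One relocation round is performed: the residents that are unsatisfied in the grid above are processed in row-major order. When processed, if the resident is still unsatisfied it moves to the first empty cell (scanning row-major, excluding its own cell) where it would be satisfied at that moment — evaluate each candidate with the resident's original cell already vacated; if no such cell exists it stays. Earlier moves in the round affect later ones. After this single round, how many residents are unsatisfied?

0

Initially unsatisfied (in order): (0,0), (0,1), (1,0), (1,1).
  (0,0) → (1,2).
  (0,1) → (0,0).
  (1,0) → (0,1).
  (1,1): now satisfied by earlier moves; stays.
Resulting grid:
% % _
_ @ @
@ @ _
_ _ %
% _ _
All satisfied now.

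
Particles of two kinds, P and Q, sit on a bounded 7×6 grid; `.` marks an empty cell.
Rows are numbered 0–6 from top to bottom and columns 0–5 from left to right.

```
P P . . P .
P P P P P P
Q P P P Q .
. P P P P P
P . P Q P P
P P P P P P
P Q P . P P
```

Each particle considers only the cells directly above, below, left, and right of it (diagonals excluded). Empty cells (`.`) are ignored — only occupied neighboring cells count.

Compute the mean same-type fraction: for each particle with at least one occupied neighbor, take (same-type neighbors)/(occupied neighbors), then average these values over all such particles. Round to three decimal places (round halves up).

Row 0: (0,0)P 2/2 · (0,1)P 2/2 · (0,4)P 1/1
Row 1: (1,0)P 2/3 · (1,1)P 4/4 · (1,2)P 3/3 · (1,3)P 3/3 · (1,4)P 3/4 · (1,5)P 1/1
Row 2: (2,0)Q 0/2 · (2,1)P 3/4 · (2,2)P 4/4 · (2,3)P 3/4 · (2,4)Q 0/3
Row 3: (3,1)P 2/2 · (3,2)P 4/4 · (3,3)P 3/4 · (3,4)P 3/4 · (3,5)P 2/2
Row 4: (4,0)P 1/1 · (4,2)P 2/3 · (4,3)Q 0/4 · (4,4)P 3/4 · (4,5)P 3/3
Row 5: (5,0)P 3/3 · (5,1)P 2/3 · (5,2)P 4/4 · (5,3)P 2/3 · (5,4)P 4/4 · (5,5)P 3/3
Row 6: (6,0)P 1/2 · (6,1)Q 0/3 · (6,2)P 1/2 · (6,4)P 2/2 · (6,5)P 2/2
Sum over 35 particles: 2/2 + 2/2 + 1/1 + 2/3 + 4/4 + 3/3 + 3/3 + 3/4 + 1/1 + 0/2 + 3/4 + 4/4 + 3/4 + 0/3 + 2/2 + 4/4 + 3/4 + 3/4 + 2/2 + 1/1 + 2/3 + 0/4 + 3/4 + 3/3 + 3/3 + 2/3 + 4/4 + 2/3 + 4/4 + 3/3 + 1/2 + 0/3 + 1/2 + 2/2 + 2/2 = 163/6; mean = 163/6 ÷ 35 = 163/210 = 0.776190… → 0.776.

0.776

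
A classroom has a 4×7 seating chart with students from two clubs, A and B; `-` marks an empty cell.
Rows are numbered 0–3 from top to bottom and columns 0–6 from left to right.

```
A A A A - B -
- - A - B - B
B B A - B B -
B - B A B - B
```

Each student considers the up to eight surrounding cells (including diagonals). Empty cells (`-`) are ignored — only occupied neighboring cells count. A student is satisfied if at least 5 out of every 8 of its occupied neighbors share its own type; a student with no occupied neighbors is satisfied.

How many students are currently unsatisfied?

(0,0)A 1/1 ✓
(0,1)A 3/3 ✓
(0,2)A 3/3 ✓
(0,3)A 2/3 ✓
(0,5)B 2/2 ✓
(1,2)A 4/5 ✓
(1,4)B 3/4 ✓
(1,6)B 2/2 ✓
(2,0)B 2/2 ✓
(2,1)B 3/5 ✗
(2,2)A 2/4 ✗
(2,4)B 3/4 ✓
(2,5)B 5/5 ✓
(3,0)B 2/2 ✓
(3,2)B 1/3 ✗
(3,3)A 1/4 ✗
(3,4)B 2/3 ✓
(3,6)B 1/1 ✓
Unsatisfied: (2,1), (2,2), (3,2), (3,3) — 4 in total.

4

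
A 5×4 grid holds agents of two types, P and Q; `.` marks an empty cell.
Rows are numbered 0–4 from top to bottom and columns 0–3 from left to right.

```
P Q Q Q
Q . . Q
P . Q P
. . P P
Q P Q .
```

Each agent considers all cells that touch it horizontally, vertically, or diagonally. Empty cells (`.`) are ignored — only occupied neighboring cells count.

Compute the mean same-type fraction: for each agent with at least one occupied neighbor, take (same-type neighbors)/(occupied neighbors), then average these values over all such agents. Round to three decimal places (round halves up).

0.424

Row 0: (0,0)P 0/2 · (0,1)Q 2/3 · (0,2)Q 3/3 · (0,3)Q 2/2
Row 1: (1,0)Q 1/3 · (1,3)Q 3/4
Row 2: (2,0)P 0/1 · (2,2)Q 1/4 · (2,3)P 2/4
Row 3: (3,2)P 3/5 · (3,3)P 2/4
Row 4: (4,0)Q 0/1 · (4,1)P 1/3 · (4,2)Q 0/3
Sum over 14 agents: 0/2 + 2/3 + 3/3 + 2/2 + 1/3 + 3/4 + 0/1 + 1/4 + 2/4 + 3/5 + 2/4 + 0/1 + 1/3 + 0/3 = 89/15; mean = 89/15 ÷ 14 = 89/210 = 0.423809… → 0.424.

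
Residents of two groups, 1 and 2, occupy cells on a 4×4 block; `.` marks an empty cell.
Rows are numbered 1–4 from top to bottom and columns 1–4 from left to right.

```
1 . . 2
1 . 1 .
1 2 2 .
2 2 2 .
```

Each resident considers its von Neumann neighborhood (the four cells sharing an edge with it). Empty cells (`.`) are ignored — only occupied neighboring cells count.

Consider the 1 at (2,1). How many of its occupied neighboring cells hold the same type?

2

Occupied neighbors of (2,1): (1,1)=1, (3,1)=1.
Same type (1): 2 of 2.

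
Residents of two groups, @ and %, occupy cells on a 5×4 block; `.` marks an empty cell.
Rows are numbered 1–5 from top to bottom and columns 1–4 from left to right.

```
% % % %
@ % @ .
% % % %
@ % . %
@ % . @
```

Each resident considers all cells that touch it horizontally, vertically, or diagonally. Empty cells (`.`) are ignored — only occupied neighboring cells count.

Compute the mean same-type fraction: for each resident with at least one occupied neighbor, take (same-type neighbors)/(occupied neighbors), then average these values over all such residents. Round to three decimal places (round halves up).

(1,1)% 2/3
(1,2)% 3/5
(1,3)% 3/4
(1,4)% 1/2
(2,1)@ 0/5
(2,2)% 6/8
(2,3)@ 0/7
(3,1)% 3/5
(3,2)% 4/7
(3,3)% 5/6
(3,4)% 2/3
(4,1)@ 1/5
(4,2)% 4/6
(4,4)% 2/3
(5,1)@ 1/3
(5,2)% 1/3
(5,4)@ 0/1
Sum over 17 residents: 2/3 + 3/5 + 3/4 + 1/2 + 0/5 + 6/8 + 0/7 + 3/5 + 4/7 + 5/6 + 2/3 + 1/5 + 4/6 + 2/3 + 1/3 + 1/3 + 0/1 = 1709/210; mean = 1709/210 ÷ 17 = 1709/3570 = 0.478711… → 0.479.

0.479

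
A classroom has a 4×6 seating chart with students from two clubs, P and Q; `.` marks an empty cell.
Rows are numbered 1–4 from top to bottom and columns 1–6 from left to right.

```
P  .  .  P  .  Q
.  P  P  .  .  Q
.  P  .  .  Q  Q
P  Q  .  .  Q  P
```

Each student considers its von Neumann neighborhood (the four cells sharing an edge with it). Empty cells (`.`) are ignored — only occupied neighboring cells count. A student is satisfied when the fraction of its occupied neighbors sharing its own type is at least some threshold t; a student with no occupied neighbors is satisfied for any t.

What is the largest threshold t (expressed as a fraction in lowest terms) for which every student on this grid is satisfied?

(1,1)P — no occupied neighbors
(1,4)P — no occupied neighbors
(1,6)Q 1/1
(2,2)P 2/2
(2,3)P 1/1
(2,6)Q 2/2
(3,2)P 1/2
(3,5)Q 2/2
(3,6)Q 2/3
(4,1)P 0/1
(4,2)Q 0/2
(4,5)Q 1/2
(4,6)P 0/2
The smallest same-type fraction is 0/1 at (4,1), which reduces to 0/1. Any threshold above that leaves this student unsatisfied.

0/1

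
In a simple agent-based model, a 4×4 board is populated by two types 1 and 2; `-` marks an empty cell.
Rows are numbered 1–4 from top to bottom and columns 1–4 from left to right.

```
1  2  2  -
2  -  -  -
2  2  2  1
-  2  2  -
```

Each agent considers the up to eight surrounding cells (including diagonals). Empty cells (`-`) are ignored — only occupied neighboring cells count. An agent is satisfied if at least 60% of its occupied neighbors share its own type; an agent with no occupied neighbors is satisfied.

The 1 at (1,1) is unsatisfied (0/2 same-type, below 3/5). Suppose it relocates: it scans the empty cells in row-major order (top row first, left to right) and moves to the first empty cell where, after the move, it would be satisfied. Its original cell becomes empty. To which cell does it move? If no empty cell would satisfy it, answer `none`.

Vacating (1,1). Empty cells in order:
  (1,4): 0/1 same-type → still unsatisfied.
  (2,2): 0/6 same-type → still unsatisfied.
  (2,3): 1/5 same-type → still unsatisfied.
  (2,4): 1/3 same-type → still unsatisfied.
  (4,1): 0/3 same-type → still unsatisfied.
  (4,4): 1/3 same-type → still unsatisfied.

none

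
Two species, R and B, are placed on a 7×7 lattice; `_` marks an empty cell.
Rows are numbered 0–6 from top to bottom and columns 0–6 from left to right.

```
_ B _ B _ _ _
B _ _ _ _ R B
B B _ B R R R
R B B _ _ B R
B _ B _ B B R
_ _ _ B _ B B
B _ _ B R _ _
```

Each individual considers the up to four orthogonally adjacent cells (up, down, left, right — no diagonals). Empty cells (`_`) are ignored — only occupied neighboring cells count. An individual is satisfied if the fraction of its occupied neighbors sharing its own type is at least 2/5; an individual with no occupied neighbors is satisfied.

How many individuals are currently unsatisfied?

7

(0,1)B 0/0 ✓
(0,3)B 0/0 ✓
(1,0)B 1/1 ✓
(1,5)R 1/2 ✓
(1,6)B 0/2 ✗
(2,0)B 2/3 ✓
(2,1)B 2/2 ✓
(2,3)B 0/1 ✗
(2,4)R 1/2 ✓
(2,5)R 3/4 ✓
(2,6)R 2/3 ✓
(3,0)R 0/3 ✗
(3,1)B 2/3 ✓
(3,2)B 2/2 ✓
(3,5)B 1/3 ✗
(3,6)R 2/3 ✓
(4,0)B 0/1 ✗
(4,2)B 1/1 ✓
(4,4)B 1/1 ✓
(4,5)B 3/4 ✓
(4,6)R 1/3 ✗
(5,3)B 1/1 ✓
(5,5)B 2/2 ✓
(5,6)B 1/2 ✓
(6,0)B 0/0 ✓
(6,3)B 1/2 ✓
(6,4)R 0/1 ✗
Unsatisfied: (1,6), (2,3), (3,0), (3,5), (4,0), (4,6), (6,4) — 7 in total.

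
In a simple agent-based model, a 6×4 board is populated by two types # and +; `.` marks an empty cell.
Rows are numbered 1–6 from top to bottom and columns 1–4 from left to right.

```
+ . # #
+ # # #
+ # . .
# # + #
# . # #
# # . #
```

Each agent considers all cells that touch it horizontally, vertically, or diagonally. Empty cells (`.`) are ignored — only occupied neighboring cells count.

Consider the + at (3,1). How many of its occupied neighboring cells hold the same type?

1

Occupied neighbors of (3,1): (2,1)=+, (2,2)=#, (3,2)=#, (4,1)=#, (4,2)=#.
Same type (+): 1 of 5.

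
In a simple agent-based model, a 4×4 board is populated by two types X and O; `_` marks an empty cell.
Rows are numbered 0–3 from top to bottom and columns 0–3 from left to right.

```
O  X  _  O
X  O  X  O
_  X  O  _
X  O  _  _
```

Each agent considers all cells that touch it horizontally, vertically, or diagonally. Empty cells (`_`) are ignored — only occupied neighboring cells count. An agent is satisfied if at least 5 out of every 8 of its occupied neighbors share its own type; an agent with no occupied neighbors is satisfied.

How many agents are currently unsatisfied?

10

(0,0)O 1/3 unhappy
(0,1)X 2/4 unhappy
(0,3)O 1/2 unhappy
(1,0)X 2/4 unhappy
(1,1)O 2/6 unhappy
(1,2)X 2/6 unhappy
(1,3)O 2/3 ok
(2,1)X 3/6 unhappy
(2,2)O 3/5 unhappy
(3,0)X 1/2 unhappy
(3,1)O 1/3 unhappy
Unsatisfied: (0,0), (0,1), (0,3), (1,0), (1,1), (1,2), (2,1), (2,2), (3,0), (3,1) — 10 in total.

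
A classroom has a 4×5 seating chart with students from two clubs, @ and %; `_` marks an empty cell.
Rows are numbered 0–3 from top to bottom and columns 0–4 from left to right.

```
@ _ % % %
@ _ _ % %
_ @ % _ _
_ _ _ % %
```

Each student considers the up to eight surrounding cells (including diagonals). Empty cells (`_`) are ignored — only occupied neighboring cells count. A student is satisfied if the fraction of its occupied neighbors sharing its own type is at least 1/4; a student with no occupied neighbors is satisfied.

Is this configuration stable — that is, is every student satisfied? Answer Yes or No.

Row 0: (0,0)@ 1/1 satisfied · (0,2)% 2/2 satisfied · (0,3)% 4/4 satisfied · (0,4)% 3/3 satisfied
Row 1: (1,0)@ 2/2 satisfied · (1,3)% 5/5 satisfied · (1,4)% 3/3 satisfied
Row 2: (2,1)@ 1/2 satisfied · (2,2)% 2/3 satisfied
Row 3: (3,3)% 2/2 satisfied · (3,4)% 1/1 satisfied
All meet the threshold, so the configuration is stable.

Yes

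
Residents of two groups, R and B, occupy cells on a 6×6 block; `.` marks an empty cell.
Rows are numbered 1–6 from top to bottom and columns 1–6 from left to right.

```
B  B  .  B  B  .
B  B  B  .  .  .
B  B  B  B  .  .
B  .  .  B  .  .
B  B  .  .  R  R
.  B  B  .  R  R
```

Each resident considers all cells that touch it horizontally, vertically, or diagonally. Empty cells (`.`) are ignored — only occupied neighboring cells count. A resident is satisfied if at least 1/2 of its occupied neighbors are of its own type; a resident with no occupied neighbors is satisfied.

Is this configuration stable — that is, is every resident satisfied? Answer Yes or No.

Yes

Row 1: (1,1)B 3/3 ✓ · (1,2)B 4/4 ✓ · (1,4)B 2/2 ✓ · (1,5)B 1/1 ✓
Row 2: (2,1)B 5/5 ✓ · (2,2)B 7/7 ✓ · (2,3)B 6/6 ✓
Row 3: (3,1)B 4/4 ✓ · (3,2)B 6/6 ✓ · (3,3)B 5/5 ✓ · (3,4)B 3/3 ✓
Row 4: (4,1)B 4/4 ✓ · (4,4)B 2/3 ✓
Row 5: (5,1)B 3/3 ✓ · (5,2)B 4/4 ✓ · (5,5)R 3/4 ✓ · (5,6)R 3/3 ✓
Row 6: (6,2)B 3/3 ✓ · (6,3)B 2/2 ✓ · (6,5)R 3/3 ✓ · (6,6)R 3/3 ✓
All meet the threshold, so the configuration is stable.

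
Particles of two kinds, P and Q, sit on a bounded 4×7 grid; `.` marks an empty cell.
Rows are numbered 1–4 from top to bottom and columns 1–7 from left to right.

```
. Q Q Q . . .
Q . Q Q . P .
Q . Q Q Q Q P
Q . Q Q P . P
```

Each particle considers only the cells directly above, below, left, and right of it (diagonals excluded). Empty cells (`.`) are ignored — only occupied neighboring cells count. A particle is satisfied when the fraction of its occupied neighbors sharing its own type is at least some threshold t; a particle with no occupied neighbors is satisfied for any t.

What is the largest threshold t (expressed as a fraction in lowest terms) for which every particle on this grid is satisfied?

0/1

Row 1: (1,2)Q 1/1 · (1,3)Q 3/3 · (1,4)Q 2/2
Row 2: (2,1)Q 1/1 · (2,3)Q 3/3 · (2,4)Q 3/3 · (2,6)P 0/1
Row 3: (3,1)Q 2/2 · (3,3)Q 3/3 · (3,4)Q 4/4 · (3,5)Q 2/3 · (3,6)Q 1/3 · (3,7)P 1/2
Row 4: (4,1)Q 1/1 · (4,3)Q 2/2 · (4,4)Q 2/3 · (4,5)P 0/2 · (4,7)P 1/1
The smallest same-type fraction is 0/1 at (2,6), which reduces to 0/1. Any threshold above that leaves this particle unsatisfied.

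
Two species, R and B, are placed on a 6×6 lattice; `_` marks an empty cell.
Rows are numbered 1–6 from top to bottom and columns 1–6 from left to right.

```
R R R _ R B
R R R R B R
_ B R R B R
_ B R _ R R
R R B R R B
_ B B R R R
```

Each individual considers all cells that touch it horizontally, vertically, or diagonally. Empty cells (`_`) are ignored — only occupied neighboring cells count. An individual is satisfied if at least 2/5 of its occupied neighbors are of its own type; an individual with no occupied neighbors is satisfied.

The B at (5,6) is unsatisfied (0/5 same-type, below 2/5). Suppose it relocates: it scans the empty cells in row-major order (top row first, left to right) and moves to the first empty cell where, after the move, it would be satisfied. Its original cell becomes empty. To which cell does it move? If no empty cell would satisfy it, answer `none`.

Vacating (5,6). Empty cells in order:
  (1,4): 1/5 same-type → still unsatisfied.
  (3,1): 2/4 same-type → satisfied — stop here.

(3,1)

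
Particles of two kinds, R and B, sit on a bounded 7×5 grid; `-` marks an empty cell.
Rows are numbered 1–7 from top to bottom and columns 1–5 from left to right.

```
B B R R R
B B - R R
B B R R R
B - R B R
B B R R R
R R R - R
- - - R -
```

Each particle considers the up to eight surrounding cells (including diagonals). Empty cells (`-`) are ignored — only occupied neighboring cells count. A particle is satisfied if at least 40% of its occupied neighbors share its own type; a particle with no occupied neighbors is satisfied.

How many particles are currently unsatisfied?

3

(1,1)B 3/3 ok
(1,2)B 3/4 ok
(1,3)R 2/4 ok
(1,4)R 4/4 ok
(1,5)R 3/3 ok
(2,1)B 5/5 ok
(2,2)B 5/7 ok
(2,4)R 7/7 ok
(2,5)R 5/5 ok
(3,1)B 4/4 ok
(3,2)B 4/6 ok
(3,3)R 3/6 ok
(3,4)R 6/7 ok
(3,5)R 4/5 ok
(4,1)B 4/4 ok
(4,3)R 4/7 ok
(4,4)B 0/8 unhappy
(4,5)R 4/5 ok
(5,1)B 2/4 ok
(5,2)B 2/7 unhappy
(5,3)R 4/6 ok
(5,4)R 6/7 ok
(5,5)R 3/4 ok
(6,1)R 1/3 unhappy
(6,2)R 3/5 ok
(6,3)R 4/5 ok
(6,5)R 3/3 ok
(7,4)R 2/2 ok
Unsatisfied: (4,4), (5,2), (6,1) — 3 in total.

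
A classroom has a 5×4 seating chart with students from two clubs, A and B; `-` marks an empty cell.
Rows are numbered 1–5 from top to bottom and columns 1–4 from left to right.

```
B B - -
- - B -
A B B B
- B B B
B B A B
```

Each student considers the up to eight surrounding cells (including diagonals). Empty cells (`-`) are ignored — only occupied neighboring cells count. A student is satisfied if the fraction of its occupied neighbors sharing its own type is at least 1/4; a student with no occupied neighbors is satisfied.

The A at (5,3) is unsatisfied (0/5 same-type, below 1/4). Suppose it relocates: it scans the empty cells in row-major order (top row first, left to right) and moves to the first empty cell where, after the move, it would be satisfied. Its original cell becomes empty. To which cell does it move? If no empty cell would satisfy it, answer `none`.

(2,1)

Vacating (5,3). Empty cells in order:
  (1,3): 0/2 same-type → still unsatisfied.
  (1,4): 0/1 same-type → still unsatisfied.
  (2,1): 1/4 same-type → satisfied — stop here.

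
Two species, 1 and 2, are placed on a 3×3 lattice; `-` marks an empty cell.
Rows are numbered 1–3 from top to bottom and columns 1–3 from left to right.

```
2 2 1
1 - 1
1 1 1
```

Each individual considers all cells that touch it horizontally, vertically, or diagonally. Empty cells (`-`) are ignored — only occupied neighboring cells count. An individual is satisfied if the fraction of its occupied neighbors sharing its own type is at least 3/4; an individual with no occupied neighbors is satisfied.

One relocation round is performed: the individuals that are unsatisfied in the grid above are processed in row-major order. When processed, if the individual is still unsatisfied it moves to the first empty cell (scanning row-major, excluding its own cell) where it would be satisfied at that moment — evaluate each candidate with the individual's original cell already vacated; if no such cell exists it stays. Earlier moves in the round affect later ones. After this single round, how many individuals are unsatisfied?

4

Initially unsatisfied (in order): (1,1), (1,2), (1,3), (2,1).
  (1,1): no empty cell satisfies it; stays.
  (1,2): no empty cell satisfies it; stays.
  (1,3): no empty cell satisfies it; stays.
  (2,1): no empty cell satisfies it; stays.
Resulting grid:
2 2 1
1 - 1
1 1 1
Unsatisfied now: (1,1), (1,2), (1,3), (2,1).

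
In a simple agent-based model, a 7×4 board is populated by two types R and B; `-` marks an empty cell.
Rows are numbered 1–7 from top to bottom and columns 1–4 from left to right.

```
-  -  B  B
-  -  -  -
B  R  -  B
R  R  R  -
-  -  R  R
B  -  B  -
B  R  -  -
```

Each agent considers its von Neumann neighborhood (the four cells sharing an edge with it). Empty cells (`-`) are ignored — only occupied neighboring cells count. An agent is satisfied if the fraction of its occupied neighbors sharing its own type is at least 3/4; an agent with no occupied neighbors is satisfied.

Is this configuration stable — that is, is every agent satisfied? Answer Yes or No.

No

Row 1: (1,3)B 1/1 ok · (1,4)B 1/1 ok
Row 3: (3,1)B 0/2 unhappy · (3,2)R 1/2 unhappy · (3,4)B 0/0 ok
Row 4: (4,1)R 1/2 unhappy · (4,2)R 3/3 ok · (4,3)R 2/2 ok
Row 5: (5,3)R 2/3 unhappy · (5,4)R 1/1 ok
Row 6: (6,1)B 1/1 ok · (6,3)B 0/1 unhappy
Row 7: (7,1)B 1/2 unhappy · (7,2)R 0/1 unhappy
For instance (3,1) has only 0/2 same-type neighbors, below 3/4.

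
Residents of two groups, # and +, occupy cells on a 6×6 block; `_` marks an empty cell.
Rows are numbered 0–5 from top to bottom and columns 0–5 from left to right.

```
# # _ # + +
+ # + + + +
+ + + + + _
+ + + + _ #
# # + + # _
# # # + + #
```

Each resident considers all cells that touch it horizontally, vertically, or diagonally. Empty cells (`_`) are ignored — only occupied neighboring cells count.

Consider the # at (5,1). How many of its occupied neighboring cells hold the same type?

Occupied neighbors of (5,1): (4,0)=#, (4,1)=#, (4,2)=+, (5,0)=#, (5,2)=#.
Same type (#): 4 of 5.

4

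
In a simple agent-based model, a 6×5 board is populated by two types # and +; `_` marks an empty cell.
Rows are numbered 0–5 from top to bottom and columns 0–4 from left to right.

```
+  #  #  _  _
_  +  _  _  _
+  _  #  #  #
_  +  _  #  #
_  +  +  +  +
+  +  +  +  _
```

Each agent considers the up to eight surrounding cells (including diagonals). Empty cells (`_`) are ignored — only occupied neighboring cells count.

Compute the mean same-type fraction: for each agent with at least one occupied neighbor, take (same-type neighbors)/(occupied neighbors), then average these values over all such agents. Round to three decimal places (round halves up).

0.746

Row 0: (0,0)+ 1/2 · (0,1)# 1/3 · (0,2)# 1/2
Row 1: (1,1)+ 2/5
Row 2: (2,0)+ 2/2 · (2,2)# 2/4 · (2,3)# 4/4 · (2,4)# 3/3
Row 3: (3,1)+ 3/4 · (3,3)# 4/7 · (3,4)# 3/5
Row 4: (4,1)+ 5/5 · (4,2)+ 6/7 · (4,3)+ 4/6 · (4,4)+ 2/4
Row 5: (5,0)+ 2/2 · (5,1)+ 4/4 · (5,2)+ 5/5 · (5,3)+ 4/4
Sum over 19 agents: 1/2 + 1/3 + 1/2 + 2/5 + 2/2 + 2/4 + 4/4 + 3/3 + 3/4 + 4/7 + 3/5 + 5/5 + 6/7 + 4/6 + 2/4 + 2/2 + 4/4 + 5/5 + 4/4 = 397/28; mean = 397/28 ÷ 19 = 397/532 = 0.746240… → 0.746.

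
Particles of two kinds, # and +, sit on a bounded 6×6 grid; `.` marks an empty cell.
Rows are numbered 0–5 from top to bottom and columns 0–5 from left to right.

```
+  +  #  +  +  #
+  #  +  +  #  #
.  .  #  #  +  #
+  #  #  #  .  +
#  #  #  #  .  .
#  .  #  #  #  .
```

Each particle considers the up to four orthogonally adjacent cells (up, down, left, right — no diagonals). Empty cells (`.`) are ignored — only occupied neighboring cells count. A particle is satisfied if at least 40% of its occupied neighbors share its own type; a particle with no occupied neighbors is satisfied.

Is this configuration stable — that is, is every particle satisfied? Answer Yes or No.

No

(0,0)+ 2/2 satisfied
(0,1)+ 1/3 not
(0,2)# 0/3 not
(0,3)+ 2/3 satisfied
(0,4)+ 1/3 not
(0,5)# 1/2 satisfied
(1,0)+ 1/2 satisfied
(1,1)# 0/3 not
(1,2)+ 1/4 not
(1,3)+ 2/4 satisfied
(1,4)# 1/4 not
(1,5)# 3/3 satisfied
(2,2)# 2/3 satisfied
(2,3)# 2/4 satisfied
(2,4)+ 0/3 not
(2,5)# 1/3 not
(3,0)+ 0/2 not
(3,1)# 2/3 satisfied
(3,2)# 4/4 satisfied
(3,3)# 3/3 satisfied
(3,5)+ 0/1 not
(4,0)# 2/3 satisfied
(4,1)# 3/3 satisfied
(4,2)# 4/4 satisfied
(4,3)# 3/3 satisfied
(5,0)# 1/1 satisfied
(5,2)# 2/2 satisfied
(5,3)# 3/3 satisfied
(5,4)# 1/1 satisfied
For instance (0,1) has only 1/3 same-type neighbors, below 2/5.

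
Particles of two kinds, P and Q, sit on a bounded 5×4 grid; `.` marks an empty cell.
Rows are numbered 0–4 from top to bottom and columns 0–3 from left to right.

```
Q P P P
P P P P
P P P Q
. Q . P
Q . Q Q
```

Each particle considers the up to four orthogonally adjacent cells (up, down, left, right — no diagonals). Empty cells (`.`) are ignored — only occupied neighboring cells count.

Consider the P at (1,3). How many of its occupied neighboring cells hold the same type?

Occupied neighbors of (1,3): (0,3)=P, (2,3)=Q, (1,2)=P.
Same type (P): 2 of 3.

2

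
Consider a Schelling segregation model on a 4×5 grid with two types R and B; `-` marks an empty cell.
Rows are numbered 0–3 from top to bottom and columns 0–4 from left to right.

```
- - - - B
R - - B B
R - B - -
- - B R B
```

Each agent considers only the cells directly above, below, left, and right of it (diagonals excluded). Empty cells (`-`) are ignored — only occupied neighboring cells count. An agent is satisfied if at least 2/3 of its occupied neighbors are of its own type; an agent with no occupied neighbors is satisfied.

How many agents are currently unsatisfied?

3

(0,4)B 1/1 ✓
(1,0)R 1/1 ✓
(1,3)B 1/1 ✓
(1,4)B 2/2 ✓
(2,0)R 1/1 ✓
(2,2)B 1/1 ✓
(3,2)B 1/2 ✗
(3,3)R 0/2 ✗
(3,4)B 0/1 ✗
Unsatisfied: (3,2), (3,3), (3,4) — 3 in total.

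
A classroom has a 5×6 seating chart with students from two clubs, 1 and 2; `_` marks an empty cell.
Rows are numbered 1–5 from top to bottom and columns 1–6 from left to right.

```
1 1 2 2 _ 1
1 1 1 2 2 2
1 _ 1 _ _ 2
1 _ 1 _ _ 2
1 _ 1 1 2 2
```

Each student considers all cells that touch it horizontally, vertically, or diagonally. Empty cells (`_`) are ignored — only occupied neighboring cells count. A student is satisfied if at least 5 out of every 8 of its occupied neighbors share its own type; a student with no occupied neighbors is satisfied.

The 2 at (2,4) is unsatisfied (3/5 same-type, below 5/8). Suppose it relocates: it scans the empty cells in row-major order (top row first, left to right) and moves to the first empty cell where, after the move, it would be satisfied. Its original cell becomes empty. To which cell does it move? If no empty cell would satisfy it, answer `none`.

(1,5)

Vacating (2,4). Empty cells in order:
  (1,5): 3/4 same-type → satisfied — stop here.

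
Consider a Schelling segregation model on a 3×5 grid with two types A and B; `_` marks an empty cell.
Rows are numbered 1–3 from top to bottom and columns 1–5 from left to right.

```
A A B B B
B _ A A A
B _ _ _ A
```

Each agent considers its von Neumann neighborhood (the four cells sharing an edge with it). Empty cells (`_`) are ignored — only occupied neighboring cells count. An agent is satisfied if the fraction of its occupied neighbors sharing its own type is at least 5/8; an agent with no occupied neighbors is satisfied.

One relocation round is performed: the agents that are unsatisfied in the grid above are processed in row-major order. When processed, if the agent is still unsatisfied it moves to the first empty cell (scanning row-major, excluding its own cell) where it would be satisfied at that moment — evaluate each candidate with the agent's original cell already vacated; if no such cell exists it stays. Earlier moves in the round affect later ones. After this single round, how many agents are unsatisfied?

3

Initially unsatisfied (in order): (1,1), (1,2), (1,3), (1,5), (2,1), (2,3).
  (1,1) → (2,2).
  (1,2) → (3,3).
  (1,3) → (1,1).
  (1,5): no empty cell satisfies it; stays.
  (2,1): now satisfied by earlier moves; stays.
  (2,3): now satisfied by earlier moves; stays.
Resulting grid:
B _ _ B B
B A A A A
B _ A _ A
Unsatisfied now: (1,4), (1,5), (2,2).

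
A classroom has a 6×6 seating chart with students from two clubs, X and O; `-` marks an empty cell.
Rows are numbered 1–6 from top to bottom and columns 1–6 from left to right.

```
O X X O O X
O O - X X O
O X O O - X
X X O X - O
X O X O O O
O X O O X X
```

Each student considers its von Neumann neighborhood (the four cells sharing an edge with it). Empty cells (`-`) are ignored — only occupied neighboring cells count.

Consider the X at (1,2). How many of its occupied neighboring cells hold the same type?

1

Occupied neighbors of (1,2): (2,2)=O, (1,1)=O, (1,3)=X.
Same type (X): 1 of 3.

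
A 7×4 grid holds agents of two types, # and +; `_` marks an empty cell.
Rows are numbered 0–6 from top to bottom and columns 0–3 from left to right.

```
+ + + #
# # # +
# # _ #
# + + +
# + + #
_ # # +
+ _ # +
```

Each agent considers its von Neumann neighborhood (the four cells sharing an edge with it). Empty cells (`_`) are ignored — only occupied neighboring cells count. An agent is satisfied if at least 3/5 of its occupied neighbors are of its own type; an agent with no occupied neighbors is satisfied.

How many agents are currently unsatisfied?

Row 0: (0,0)+ 1/2 not · (0,1)+ 2/3 satisfied · (0,2)+ 1/3 not · (0,3)# 0/2 not
Row 1: (1,0)# 2/3 satisfied · (1,1)# 3/4 satisfied · (1,2)# 1/3 not · (1,3)+ 0/3 not
Row 2: (2,0)# 3/3 satisfied · (2,1)# 2/3 satisfied · (2,3)# 0/2 not
Row 3: (3,0)# 2/3 satisfied · (3,1)+ 2/4 not · (3,2)+ 3/3 satisfied · (3,3)+ 1/3 not
Row 4: (4,0)# 1/2 not · (4,1)+ 2/4 not · (4,2)+ 2/4 not · (4,3)# 0/3 not
Row 5: (5,1)# 1/2 not · (5,2)# 2/4 not · (5,3)+ 1/3 not
Row 6: (6,0)+ 0/0 satisfied · (6,2)# 1/2 not · (6,3)+ 1/2 not
Unsatisfied: (0,0), (0,2), (0,3), (1,2), (1,3), (2,3), (3,1), (3,3), (4,0), (4,1), (4,2), (4,3), (5,1), (5,2), (5,3), (6,2), (6,3) — 17 in total.

17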